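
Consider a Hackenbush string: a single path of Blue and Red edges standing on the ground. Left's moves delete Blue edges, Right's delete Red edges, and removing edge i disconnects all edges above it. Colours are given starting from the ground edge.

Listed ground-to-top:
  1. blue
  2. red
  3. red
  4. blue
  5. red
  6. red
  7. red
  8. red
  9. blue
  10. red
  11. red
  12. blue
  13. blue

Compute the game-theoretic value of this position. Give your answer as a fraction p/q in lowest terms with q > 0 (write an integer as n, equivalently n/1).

1 of 13 · b · max L 0 · min R +∞ so 1
2 of 13 · br · max L 0 · min R 1 so 1/2
3 of 13 · brr · max L 0 · min R 1/2 so 1/4
4 of 13 · brrb · max L 1/4 · min R 1/2 so 3/8
5 of 13 · brrbr · max L 1/4 · min R 3/8 so 5/16
6 of 13 · brrbrr · max L 1/4 · min R 5/16 so 9/32
7 of 13 · brrbrrr · max L 1/4 · min R 9/32 so 17/64
8 of 13 · brrbrrrr · max L 1/4 · min R 17/64 so 33/128
9 of 13 · brrbrrrrb · max L 33/128 · min R 17/64 so 67/256
10 of 13 · brrbrrrrbr · max L 33/128 · min R 67/256 so 133/512
11 of 13 · brrbrrrrbrr · max L 33/128 · min R 133/512 so 265/1024
12 of 13 · brrbrrrrbrrb · max L 265/1024 · min R 133/512 so 531/2048
13 of 13 · brrbrrrrbrrbb · max L 531/2048 · min R 133/512 so 1063/4096

1063/4096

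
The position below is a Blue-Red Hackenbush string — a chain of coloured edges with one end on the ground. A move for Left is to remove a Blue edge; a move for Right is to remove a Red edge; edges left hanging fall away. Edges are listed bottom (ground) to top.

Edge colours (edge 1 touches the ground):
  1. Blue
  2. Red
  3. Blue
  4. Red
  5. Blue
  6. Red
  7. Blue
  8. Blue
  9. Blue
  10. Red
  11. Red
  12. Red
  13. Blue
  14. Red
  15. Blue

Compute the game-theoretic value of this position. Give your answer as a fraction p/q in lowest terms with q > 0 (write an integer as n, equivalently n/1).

Build v(s[:k]) for k = 1..15, string s = Blue Red Blue Red Blue Red Blue Blue Blue Red Red Red Blue Red Blue.
edge 1 of 15 (Blue): { 0 |  } -> 1
edge 2 of 15 (Red): { 0 | 1 } -> 1/2
edge 3 of 15 (Blue): { 0; 1/2 | 1 } -> 3/4
edge 4 of 15 (Red): { 0; 1/2 | 3/4; 1 } -> 5/8
edge 5 of 15 (Blue): { 0; 1/2; 5/8 | 3/4; 1 } -> 11/16
edge 6 of 15 (Red): { 0; 1/2; 5/8 | 11/16; 3/4; 1 } -> 21/32
edge 7 of 15 (Blue): { 0; 1/2; 5/8; 21/32 | 11/16; 3/4; 1 } -> 43/64
edge 8 of 15 (Blue): { 0; 1/2; 5/8; 21/32; 43/64 | 11/16; 3/4; 1 } -> 87/128
edge 9 of 15 (Blue): { 0; 1/2; 5/8; 21/32; 43/64; 87/128 | 11/16; 3/4; 1 } -> 175/256
edge 10 of 15 (Red): { 0; 1/2; 5/8; 21/32; 43/64; 87/128 | 175/256; 11/16; 3/4; 1 } -> 349/512
edge 11 of 15 (Red): { 0; 1/2; 5/8; 21/32; 43/64; 87/128 | 349/512; 175/256; 11/16; 3/4; 1 } -> 697/1024
edge 12 of 15 (Red): { 0; 1/2; 5/8; 21/32; 43/64; 87/128 | 697/1024; 349/512; 175/256; 11/16; 3/4; 1 } -> 1393/2048
edge 13 of 15 (Blue): { 0; 1/2; 5/8; 21/32; 43/64; 87/128; 1393/2048 | 697/1024; 349/512; 175/256; 11/16; 3/4; 1 } -> 2787/4096
edge 14 of 15 (Red): { 0; 1/2; 5/8; 21/32; 43/64; 87/128; 1393/2048 | 2787/4096; 697/1024; 349/512; 175/256; 11/16; 3/4; 1 } -> 5573/8192
edge 15 of 15 (Blue): { 0; 1/2; 5/8; 21/32; 43/64; 87/128; 1393/2048; 5573/8192 | 2787/4096; 697/1024; 349/512; 175/256; 11/16; 3/4; 1 } -> 11147/16384

11147/16384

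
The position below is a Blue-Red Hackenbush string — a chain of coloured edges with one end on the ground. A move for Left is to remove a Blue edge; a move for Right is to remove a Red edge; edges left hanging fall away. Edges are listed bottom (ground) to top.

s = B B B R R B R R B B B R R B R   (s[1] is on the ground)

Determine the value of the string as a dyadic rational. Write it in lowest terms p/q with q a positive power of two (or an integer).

9445/4096

step 1: add B to get B; options L={ 0 } R={ none } so 1
step 2: add B to get BB; options L={ 0, 1 } R={ none } so 2
step 3: add B to get BBB; options L={ 0, 1, 2 } R={ none } so 3
step 4: add R to get BBBR; options L={ 0, 1, 2 } R={ 3 } so 5/2
step 5: add R to get BBBRR; options L={ 0, 1, 2 } R={ 5/2, 3 } so 9/4
step 6: add B to get BBBRRB; options L={ 0, 1, 2, 9/4 } R={ 5/2, 3 } so 19/8
step 7: add R to get BBBRRBR; options L={ 0, 1, 2, 9/4 } R={ 19/8, 5/2, 3 } so 37/16
step 8: add R to get BBBRRBRR; options L={ 0, 1, 2, 9/4 } R={ 37/16, 19/8, 5/2, 3 } so 73/32
step 9: add B to get BBBRRBRRB; options L={ 0, 1, 2, 9/4, 73/32 } R={ 37/16, 19/8, 5/2, 3 } so 147/64
step 10: add B to get BBBRRBRRBB; options L={ 0, 1, 2, 9/4, 73/32, 147/64 } R={ 37/16, 19/8, 5/2, 3 } so 295/128
step 11: add B to get BBBRRBRRBBB; options L={ 0, 1, 2, 9/4, 73/32, 147/64, 295/128 } R={ 37/16, 19/8, 5/2, 3 } so 591/256
step 12: add R to get BBBRRBRRBBBR; options L={ 0, 1, 2, 9/4, 73/32, 147/64, 295/128 } R={ 591/256, 37/16, 19/8, 5/2, 3 } so 1181/512
step 13: add R to get BBBRRBRRBBBRR; options L={ 0, 1, 2, 9/4, 73/32, 147/64, 295/128 } R={ 1181/512, 591/256, 37/16, 19/8, 5/2, 3 } so 2361/1024
step 14: add B to get BBBRRBRRBBBRRB; options L={ 0, 1, 2, 9/4, 73/32, 147/64, 295/128, 2361/1024 } R={ 1181/512, 591/256, 37/16, 19/8, 5/2, 3 } so 4723/2048
step 15: add R to get BBBRRBRRBBBRRBR; options L={ 0, 1, 2, 9/4, 73/32, 147/64, 295/128, 2361/1024 } R={ 4723/2048, 1181/512, 591/256, 37/16, 19/8, 5/2, 3 } so 9445/4096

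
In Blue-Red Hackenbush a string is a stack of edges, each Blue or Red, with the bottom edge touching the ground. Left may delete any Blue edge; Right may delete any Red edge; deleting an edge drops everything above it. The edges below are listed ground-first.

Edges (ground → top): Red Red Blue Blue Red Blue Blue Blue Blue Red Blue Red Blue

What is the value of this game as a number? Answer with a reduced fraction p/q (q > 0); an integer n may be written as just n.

1 of 13 · R · max L −∞ · min R 0 — -1
2 of 13 · RR · max L −∞ · min R -1 — -2
3 of 13 · RRB · max L -2 · min R -1 — -3/2
4 of 13 · RRBB · max L -3/2 · min R -1 — -5/4
5 of 13 · RRBBR · max L -3/2 · min R -5/4 — -11/8
6 of 13 · RRBBRB · max L -11/8 · min R -5/4 — -21/16
7 of 13 · RRBBRBB · max L -21/16 · min R -5/4 — -41/32
8 of 13 · RRBBRBBB · max L -41/32 · min R -5/4 — -81/64
9 of 13 · RRBBRBBBB · max L -81/64 · min R -5/4 — -161/128
10 of 13 · RRBBRBBBBR · max L -81/64 · min R -161/128 — -323/256
11 of 13 · RRBBRBBBBRB · max L -323/256 · min R -161/128 — -645/512
12 of 13 · RRBBRBBBBRBR · max L -323/256 · min R -645/512 — -1291/1024
13 of 13 · RRBBRBBBBRBRB · max L -1291/1024 · min R -645/512 — -2581/2048

-2581/2048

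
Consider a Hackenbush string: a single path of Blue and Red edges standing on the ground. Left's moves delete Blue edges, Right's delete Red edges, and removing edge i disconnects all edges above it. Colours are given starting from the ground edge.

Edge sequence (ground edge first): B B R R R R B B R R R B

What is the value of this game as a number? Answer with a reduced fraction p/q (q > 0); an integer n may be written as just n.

1123/1024

edge 1 of 12 (B): { 0 | ∅ } → 1
edge 2 of 12 (B): { 0 1 | ∅ } → 2
edge 3 of 12 (R): { 0 1 | 2 } → 3/2
edge 4 of 12 (R): { 0 1 | 3/2 2 } → 5/4
edge 5 of 12 (R): { 0 1 | 5/4 3/2 2 } → 9/8
edge 6 of 12 (R): { 0 1 | 9/8 5/4 3/2 2 } → 17/16
edge 7 of 12 (B): { 0 1 17/16 | 9/8 5/4 3/2 2 } → 35/32
edge 8 of 12 (B): { 0 1 17/16 35/32 | 9/8 5/4 3/2 2 } → 71/64
edge 9 of 12 (R): { 0 1 17/16 35/32 | 71/64 9/8 5/4 3/2 2 } → 141/128
edge 10 of 12 (R): { 0 1 17/16 35/32 | 141/128 71/64 9/8 5/4 3/2 2 } → 281/256
edge 11 of 12 (R): { 0 1 17/16 35/32 | 281/256 141/128 71/64 9/8 5/4 3/2 2 } → 561/512
edge 12 of 12 (B): { 0 1 17/16 35/32 561/512 | 281/256 141/128 71/64 9/8 5/4 3/2 2 } → 1123/1024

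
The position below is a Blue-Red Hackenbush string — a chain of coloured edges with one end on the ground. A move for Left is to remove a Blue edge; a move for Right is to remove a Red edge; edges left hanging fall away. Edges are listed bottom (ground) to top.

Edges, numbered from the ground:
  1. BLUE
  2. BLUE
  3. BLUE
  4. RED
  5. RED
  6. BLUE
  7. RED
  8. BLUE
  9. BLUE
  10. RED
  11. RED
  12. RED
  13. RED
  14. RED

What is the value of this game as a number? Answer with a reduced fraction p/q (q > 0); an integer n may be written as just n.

value(B) = { 0 | — } gives 1
value(BB) = { 0,1 | — } gives 2
value(BBB) = { 0,1,2 | — } gives 3
value(BBBR) = { 0,1,2 | 3 } gives 5/2
value(BBBRR) = { 0,1,2 | 5/2,3 } gives 9/4
value(BBBRRB) = { 0,1,2,9/4 | 5/2,3 } gives 19/8
value(BBBRRBR) = { 0,1,2,9/4 | 19/8,5/2,3 } gives 37/16
value(BBBRRBRB) = { 0,1,2,9/4,37/16 | 19/8,5/2,3 } gives 75/32
value(BBBRRBRBB) = { 0,1,2,9/4,37/16,75/32 | 19/8,5/2,3 } gives 151/64
value(BBBRRBRBBR) = { 0,1,2,9/4,37/16,75/32 | 151/64,19/8,5/2,3 } gives 301/128
value(BBBRRBRBBRR) = { 0,1,2,9/4,37/16,75/32 | 301/128,151/64,19/8,5/2,3 } gives 601/256
value(BBBRRBRBBRRR) = { 0,1,2,9/4,37/16,75/32 | 601/256,301/128,151/64,19/8,5/2,3 } gives 1201/512
value(BBBRRBRBBRRRR) = { 0,1,2,9/4,37/16,75/32 | 1201/512,601/256,301/128,151/64,19/8,5/2,3 } gives 2401/1024
value(BBBRRBRBBRRRRR) = { 0,1,2,9/4,37/16,75/32 | 2401/1024,1201/512,601/256,301/128,151/64,19/8,5/2,3 } gives 4801/2048

4801/2048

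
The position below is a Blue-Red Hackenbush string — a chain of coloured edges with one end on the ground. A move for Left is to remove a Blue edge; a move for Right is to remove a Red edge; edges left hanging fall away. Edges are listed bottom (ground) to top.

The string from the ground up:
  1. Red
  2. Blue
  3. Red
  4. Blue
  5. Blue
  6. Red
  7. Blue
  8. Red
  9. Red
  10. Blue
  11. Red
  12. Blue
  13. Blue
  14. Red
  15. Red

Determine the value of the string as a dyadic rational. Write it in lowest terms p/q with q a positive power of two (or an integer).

val(R) = { none | 0 } → -1
val(RB) = { -1 | 0 } → -1/2
val(RBR) = { -1 | -1/2 0 } → -3/4
val(RBRB) = { -1 -3/4 | -1/2 0 } → -5/8
val(RBRBB) = { -1 -3/4 -5/8 | -1/2 0 } → -9/16
val(RBRBBR) = { -1 -3/4 -5/8 | -9/16 -1/2 0 } → -19/32
val(RBRBBRB) = { -1 -3/4 -5/8 -19/32 | -9/16 -1/2 0 } → -37/64
val(RBRBBRBR) = { -1 -3/4 -5/8 -19/32 | -37/64 -9/16 -1/2 0 } → -75/128
val(RBRBBRBRR) = { -1 -3/4 -5/8 -19/32 | -75/128 -37/64 -9/16 -1/2 0 } → -151/256
val(RBRBBRBRRB) = { -1 -3/4 -5/8 -19/32 -151/256 | -75/128 -37/64 -9/16 -1/2 0 } → -301/512
val(RBRBBRBRRBR) = { -1 -3/4 -5/8 -19/32 -151/256 | -301/512 -75/128 -37/64 -9/16 -1/2 0 } → -603/1024
val(RBRBBRBRRBRB) = { -1 -3/4 -5/8 -19/32 -151/256 -603/1024 | -301/512 -75/128 -37/64 -9/16 -1/2 0 } → -1205/2048
val(RBRBBRBRRBRBB) = { -1 -3/4 -5/8 -19/32 -151/256 -603/1024 -1205/2048 | -301/512 -75/128 -37/64 -9/16 -1/2 0 } → -2409/4096
val(RBRBBRBRRBRBBR) = { -1 -3/4 -5/8 -19/32 -151/256 -603/1024 -1205/2048 | -2409/4096 -301/512 -75/128 -37/64 -9/16 -1/2 0 } → -4819/8192
val(RBRBBRBRRBRBBRR) = { -1 -3/4 -5/8 -19/32 -151/256 -603/1024 -1205/2048 | -4819/8192 -2409/4096 -301/512 -75/128 -37/64 -9/16 -1/2 0 } → -9639/16384

-9639/16384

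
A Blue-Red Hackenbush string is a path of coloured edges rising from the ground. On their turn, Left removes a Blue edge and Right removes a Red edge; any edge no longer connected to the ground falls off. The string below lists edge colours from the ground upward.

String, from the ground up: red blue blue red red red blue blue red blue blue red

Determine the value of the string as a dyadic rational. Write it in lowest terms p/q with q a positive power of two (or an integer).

r: Left { none }, Right { 0 } = simplest -1
rb: Left { -1 }, Right { 0 } = simplest -1/2
rbb: Left { -1,-1/2 }, Right { 0 } = simplest -1/4
rbbr: Left { -1,-1/2 }, Right { -1/4,0 } = simplest -3/8
rbbrr: Left { -1,-1/2 }, Right { -3/8,-1/4,0 } = simplest -7/16
rbbrrr: Left { -1,-1/2 }, Right { -7/16,-3/8,-1/4,0 } = simplest -15/32
rbbrrrb: Left { -1,-1/2,-15/32 }, Right { -7/16,-3/8,-1/4,0 } = simplest -29/64
rbbrrrbb: Left { -1,-1/2,-15/32,-29/64 }, Right { -7/16,-3/8,-1/4,0 } = simplest -57/128
rbbrrrbbr: Left { -1,-1/2,-15/32,-29/64 }, Right { -57/128,-7/16,-3/8,-1/4,0 } = simplest -115/256
rbbrrrbbrb: Left { -1,-1/2,-15/32,-29/64,-115/256 }, Right { -57/128,-7/16,-3/8,-1/4,0 } = simplest -229/512
rbbrrrbbrbb: Left { -1,-1/2,-15/32,-29/64,-115/256,-229/512 }, Right { -57/128,-7/16,-3/8,-1/4,0 } = simplest -457/1024
rbbrrrbbrbbr: Left { -1,-1/2,-15/32,-29/64,-115/256,-229/512 }, Right { -457/1024,-57/128,-7/16,-3/8,-1/4,0 } = simplest -915/2048

-915/2048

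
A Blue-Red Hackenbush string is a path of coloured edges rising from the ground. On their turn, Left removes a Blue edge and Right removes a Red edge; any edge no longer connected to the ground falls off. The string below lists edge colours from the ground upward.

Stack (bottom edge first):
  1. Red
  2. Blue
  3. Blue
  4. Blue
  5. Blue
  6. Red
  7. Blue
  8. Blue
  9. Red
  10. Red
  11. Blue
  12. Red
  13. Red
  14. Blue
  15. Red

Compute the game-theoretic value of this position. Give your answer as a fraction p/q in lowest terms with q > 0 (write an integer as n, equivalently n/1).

Build v(s[:k]) for k = 1..15, string s = Red Blue Blue Blue Blue Red Blue Blue Red Red Blue Red Red Blue Red.
v(R) = { — | 0 } so -1
v(RB) = { -1 | 0 } so -1/2
v(RBB) = { -1,-1/2 | 0 } so -1/4
v(RBBB) = { -1,-1/2,-1/4 | 0 } so -1/8
v(RBBBB) = { -1,-1/2,-1/4,-1/8 | 0 } so -1/16
v(RBBBBR) = { -1,-1/2,-1/4,-1/8 | -1/16,0 } so -3/32
v(RBBBBRB) = { -1,-1/2,-1/4,-1/8,-3/32 | -1/16,0 } so -5/64
v(RBBBBRBB) = { -1,-1/2,-1/4,-1/8,-3/32,-5/64 | -1/16,0 } so -9/128
v(RBBBBRBBR) = { -1,-1/2,-1/4,-1/8,-3/32,-5/64 | -9/128,-1/16,0 } so -19/256
v(RBBBBRBBRR) = { -1,-1/2,-1/4,-1/8,-3/32,-5/64 | -19/256,-9/128,-1/16,0 } so -39/512
v(RBBBBRBBRRB) = { -1,-1/2,-1/4,-1/8,-3/32,-5/64,-39/512 | -19/256,-9/128,-1/16,0 } so -77/1024
v(RBBBBRBBRRBR) = { -1,-1/2,-1/4,-1/8,-3/32,-5/64,-39/512 | -77/1024,-19/256,-9/128,-1/16,0 } so -155/2048
v(RBBBBRBBRRBRR) = { -1,-1/2,-1/4,-1/8,-3/32,-5/64,-39/512 | -155/2048,-77/1024,-19/256,-9/128,-1/16,0 } so -311/4096
v(RBBBBRBBRRBRRB) = { -1,-1/2,-1/4,-1/8,-3/32,-5/64,-39/512,-311/4096 | -155/2048,-77/1024,-19/256,-9/128,-1/16,0 } so -621/8192
v(RBBBBRBBRRBRRBR) = { -1,-1/2,-1/4,-1/8,-3/32,-5/64,-39/512,-311/4096 | -621/8192,-155/2048,-77/1024,-19/256,-9/128,-1/16,0 } so -1243/16384

-1243/16384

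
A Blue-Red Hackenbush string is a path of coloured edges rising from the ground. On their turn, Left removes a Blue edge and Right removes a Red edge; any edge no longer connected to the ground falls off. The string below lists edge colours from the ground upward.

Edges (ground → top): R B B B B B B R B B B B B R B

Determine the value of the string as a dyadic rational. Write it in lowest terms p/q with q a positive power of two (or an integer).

-261/16384

G(R) = { none | 0 } ⇒ -1
G(RB) = { -1 | 0 } ⇒ -1/2
G(RBB) = { -1 -1/2 | 0 } ⇒ -1/4
G(RBBB) = { -1 -1/2 -1/4 | 0 } ⇒ -1/8
G(RBBBB) = { -1 -1/2 -1/4 -1/8 | 0 } ⇒ -1/16
G(RBBBBB) = { -1 -1/2 -1/4 -1/8 -1/16 | 0 } ⇒ -1/32
G(RBBBBBB) = { -1 -1/2 -1/4 -1/8 -1/16 -1/32 | 0 } ⇒ -1/64
G(RBBBBBBR) = { -1 -1/2 -1/4 -1/8 -1/16 -1/32 | -1/64 0 } ⇒ -3/128
G(RBBBBBBRB) = { -1 -1/2 -1/4 -1/8 -1/16 -1/32 -3/128 | -1/64 0 } ⇒ -5/256
G(RBBBBBBRBB) = { -1 -1/2 -1/4 -1/8 -1/16 -1/32 -3/128 -5/256 | -1/64 0 } ⇒ -9/512
G(RBBBBBBRBBB) = { -1 -1/2 -1/4 -1/8 -1/16 -1/32 -3/128 -5/256 -9/512 | -1/64 0 } ⇒ -17/1024
G(RBBBBBBRBBBB) = { -1 -1/2 -1/4 -1/8 -1/16 -1/32 -3/128 -5/256 -9/512 -17/1024 | -1/64 0 } ⇒ -33/2048
G(RBBBBBBRBBBBB) = { -1 -1/2 -1/4 -1/8 -1/16 -1/32 -3/128 -5/256 -9/512 -17/1024 -33/2048 | -1/64 0 } ⇒ -65/4096
G(RBBBBBBRBBBBBR) = { -1 -1/2 -1/4 -1/8 -1/16 -1/32 -3/128 -5/256 -9/512 -17/1024 -33/2048 | -65/4096 -1/64 0 } ⇒ -131/8192
G(RBBBBBBRBBBBBRB) = { -1 -1/2 -1/4 -1/8 -1/16 -1/32 -3/128 -5/256 -9/512 -17/1024 -33/2048 -131/8192 | -65/4096 -1/64 0 } ⇒ -261/16384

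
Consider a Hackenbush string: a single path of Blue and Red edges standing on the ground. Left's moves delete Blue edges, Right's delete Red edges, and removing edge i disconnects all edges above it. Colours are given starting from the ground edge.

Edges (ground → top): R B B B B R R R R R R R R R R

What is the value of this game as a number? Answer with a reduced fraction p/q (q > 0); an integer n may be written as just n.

-2047/16384

edge 1 of 15 (R): {  | 0 } gives -1
edge 2 of 15 (B): { -1 | 0 } gives -1/2
edge 3 of 15 (B): { -1, -1/2 | 0 } gives -1/4
edge 4 of 15 (B): { -1, -1/2, -1/4 | 0 } gives -1/8
edge 5 of 15 (B): { -1, -1/2, -1/4, -1/8 | 0 } gives -1/16
edge 6 of 15 (R): { -1, -1/2, -1/4, -1/8 | -1/16, 0 } gives -3/32
edge 7 of 15 (R): { -1, -1/2, -1/4, -1/8 | -3/32, -1/16, 0 } gives -7/64
edge 8 of 15 (R): { -1, -1/2, -1/4, -1/8 | -7/64, -3/32, -1/16, 0 } gives -15/128
edge 9 of 15 (R): { -1, -1/2, -1/4, -1/8 | -15/128, -7/64, -3/32, -1/16, 0 } gives -31/256
edge 10 of 15 (R): { -1, -1/2, -1/4, -1/8 | -31/256, -15/128, -7/64, -3/32, -1/16, 0 } gives -63/512
edge 11 of 15 (R): { -1, -1/2, -1/4, -1/8 | -63/512, -31/256, -15/128, -7/64, -3/32, -1/16, 0 } gives -127/1024
edge 12 of 15 (R): { -1, -1/2, -1/4, -1/8 | -127/1024, -63/512, -31/256, -15/128, -7/64, -3/32, -1/16, 0 } gives -255/2048
edge 13 of 15 (R): { -1, -1/2, -1/4, -1/8 | -255/2048, -127/1024, -63/512, -31/256, -15/128, -7/64, -3/32, -1/16, 0 } gives -511/4096
edge 14 of 15 (R): { -1, -1/2, -1/4, -1/8 | -511/4096, -255/2048, -127/1024, -63/512, -31/256, -15/128, -7/64, -3/32, -1/16, 0 } gives -1023/8192
edge 15 of 15 (R): { -1, -1/2, -1/4, -1/8 | -1023/8192, -511/4096, -255/2048, -127/1024, -63/512, -31/256, -15/128, -7/64, -3/32, -1/16, 0 } gives -2047/16384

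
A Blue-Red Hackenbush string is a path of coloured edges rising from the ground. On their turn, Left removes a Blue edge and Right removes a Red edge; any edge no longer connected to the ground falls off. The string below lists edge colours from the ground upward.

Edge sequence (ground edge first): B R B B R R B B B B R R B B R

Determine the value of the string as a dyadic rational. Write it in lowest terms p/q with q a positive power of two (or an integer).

13261/16384

Recurse on prefixes of the 15-edge string B R B B R R B B B B R R B B R:
G(B) = { 0 |  } = 1
G(BR) = { 0 | 1 } = 1/2
G(BRB) = { 0; 1/2 | 1 } = 3/4
G(BRBB) = { 0; 1/2; 3/4 | 1 } = 7/8
G(BRBBR) = { 0; 1/2; 3/4 | 7/8; 1 } = 13/16
G(BRBBRR) = { 0; 1/2; 3/4 | 13/16; 7/8; 1 } = 25/32
G(BRBBRRB) = { 0; 1/2; 3/4; 25/32 | 13/16; 7/8; 1 } = 51/64
G(BRBBRRBB) = { 0; 1/2; 3/4; 25/32; 51/64 | 13/16; 7/8; 1 } = 103/128
G(BRBBRRBBB) = { 0; 1/2; 3/4; 25/32; 51/64; 103/128 | 13/16; 7/8; 1 } = 207/256
G(BRBBRRBBBB) = { 0; 1/2; 3/4; 25/32; 51/64; 103/128; 207/256 | 13/16; 7/8; 1 } = 415/512
G(BRBBRRBBBBR) = { 0; 1/2; 3/4; 25/32; 51/64; 103/128; 207/256 | 415/512; 13/16; 7/8; 1 } = 829/1024
G(BRBBRRBBBBRR) = { 0; 1/2; 3/4; 25/32; 51/64; 103/128; 207/256 | 829/1024; 415/512; 13/16; 7/8; 1 } = 1657/2048
G(BRBBRRBBBBRRB) = { 0; 1/2; 3/4; 25/32; 51/64; 103/128; 207/256; 1657/2048 | 829/1024; 415/512; 13/16; 7/8; 1 } = 3315/4096
G(BRBBRRBBBBRRBB) = { 0; 1/2; 3/4; 25/32; 51/64; 103/128; 207/256; 1657/2048; 3315/4096 | 829/1024; 415/512; 13/16; 7/8; 1 } = 6631/8192
G(BRBBRRBBBBRRBBR) = { 0; 1/2; 3/4; 25/32; 51/64; 103/128; 207/256; 1657/2048; 3315/4096 | 6631/8192; 829/1024; 415/512; 13/16; 7/8; 1 } = 13261/16384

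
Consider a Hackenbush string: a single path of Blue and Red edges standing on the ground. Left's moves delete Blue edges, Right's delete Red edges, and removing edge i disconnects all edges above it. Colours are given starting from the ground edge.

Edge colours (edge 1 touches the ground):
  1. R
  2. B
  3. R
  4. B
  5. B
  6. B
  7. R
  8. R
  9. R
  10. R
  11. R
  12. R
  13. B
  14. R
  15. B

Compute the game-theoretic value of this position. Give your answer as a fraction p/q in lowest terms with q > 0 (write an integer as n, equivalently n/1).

Build g(s[:k]) for k = 1..15, string s = R B R B B B R R R R R R B R B.
g_1 [R]  L=[]  R=[0]  — -1
g_2 [RB]  L=[-1]  R=[0]  — -1/2
g_3 [RBR]  L=[-1]  R=[-1/2; 0]  — -3/4
g_4 [RBRB]  L=[-1; -3/4]  R=[-1/2; 0]  — -5/8
g_5 [RBRBB]  L=[-1; -3/4; -5/8]  R=[-1/2; 0]  — -9/16
g_6 [RBRBBB]  L=[-1; -3/4; -5/8; -9/16]  R=[-1/2; 0]  — -17/32
g_7 [RBRBBBR]  L=[-1; -3/4; -5/8; -9/16]  R=[-17/32; -1/2; 0]  — -35/64
g_8 [RBRBBBRR]  L=[-1; -3/4; -5/8; -9/16]  R=[-35/64; -17/32; -1/2; 0]  — -71/128
g_9 [RBRBBBRRR]  L=[-1; -3/4; -5/8; -9/16]  R=[-71/128; -35/64; -17/32; -1/2; 0]  — -143/256
g_10 [RBRBBBRRRR]  L=[-1; -3/4; -5/8; -9/16]  R=[-143/256; -71/128; -35/64; -17/32; -1/2; 0]  — -287/512
g_11 [RBRBBBRRRRR]  L=[-1; -3/4; -5/8; -9/16]  R=[-287/512; -143/256; -71/128; -35/64; -17/32; -1/2; 0]  — -575/1024
g_12 [RBRBBBRRRRRR]  L=[-1; -3/4; -5/8; -9/16]  R=[-575/1024; -287/512; -143/256; -71/128; -35/64; -17/32; -1/2; 0]  — -1151/2048
g_13 [RBRBBBRRRRRRB]  L=[-1; -3/4; -5/8; -9/16; -1151/2048]  R=[-575/1024; -287/512; -143/256; -71/128; -35/64; -17/32; -1/2; 0]  — -2301/4096
g_14 [RBRBBBRRRRRRBR]  L=[-1; -3/4; -5/8; -9/16; -1151/2048]  R=[-2301/4096; -575/1024; -287/512; -143/256; -71/128; -35/64; -17/32; -1/2; 0]  — -4603/8192
g_15 [RBRBBBRRRRRRBRB]  L=[-1; -3/4; -5/8; -9/16; -1151/2048; -4603/8192]  R=[-2301/4096; -575/1024; -287/512; -143/256; -71/128; -35/64; -17/32; -1/2; 0]  — -9205/16384

-9205/16384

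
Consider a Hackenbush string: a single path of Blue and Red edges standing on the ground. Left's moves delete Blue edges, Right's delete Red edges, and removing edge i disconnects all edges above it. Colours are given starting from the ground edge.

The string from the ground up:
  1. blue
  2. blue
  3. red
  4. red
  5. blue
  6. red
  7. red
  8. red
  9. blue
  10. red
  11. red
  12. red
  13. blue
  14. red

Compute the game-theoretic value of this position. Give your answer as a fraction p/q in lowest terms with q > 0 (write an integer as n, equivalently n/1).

5189/4096

Prefix values for blue blue red red blue red red red blue red red red blue red via {L|R} + simplicity:
1 of 14 · b · max L 0 · min R +∞ ⇒ 1
2 of 14 · bb · max L 1 · min R +∞ ⇒ 2
3 of 14 · bbr · max L 1 · min R 2 ⇒ 3/2
4 of 14 · bbrr · max L 1 · min R 3/2 ⇒ 5/4
5 of 14 · bbrrb · max L 5/4 · min R 3/2 ⇒ 11/8
6 of 14 · bbrrbr · max L 5/4 · min R 11/8 ⇒ 21/16
7 of 14 · bbrrbrr · max L 5/4 · min R 21/16 ⇒ 41/32
8 of 14 · bbrrbrrr · max L 5/4 · min R 41/32 ⇒ 81/64
9 of 14 · bbrrbrrrb · max L 81/64 · min R 41/32 ⇒ 163/128
10 of 14 · bbrrbrrrbr · max L 81/64 · min R 163/128 ⇒ 325/256
11 of 14 · bbrrbrrrbrr · max L 81/64 · min R 325/256 ⇒ 649/512
12 of 14 · bbrrbrrrbrrr · max L 81/64 · min R 649/512 ⇒ 1297/1024
13 of 14 · bbrrbrrrbrrrb · max L 1297/1024 · min R 649/512 ⇒ 2595/2048
14 of 14 · bbrrbrrrbrrrbr · max L 1297/1024 · min R 2595/2048 ⇒ 5189/4096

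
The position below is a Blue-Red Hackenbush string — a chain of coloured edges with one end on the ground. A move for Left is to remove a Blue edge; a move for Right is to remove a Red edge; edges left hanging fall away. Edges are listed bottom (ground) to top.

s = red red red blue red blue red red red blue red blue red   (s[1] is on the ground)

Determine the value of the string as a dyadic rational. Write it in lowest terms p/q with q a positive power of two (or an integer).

1 of 13 · r · max L −∞ · min R 0 -> -1
2 of 13 · rr · max L −∞ · min R -1 -> -2
3 of 13 · rrr · max L −∞ · min R -2 -> -3
4 of 13 · rrrb · max L -3 · min R -2 -> -5/2
5 of 13 · rrrbr · max L -3 · min R -5/2 -> -11/4
6 of 13 · rrrbrb · max L -11/4 · min R -5/2 -> -21/8
7 of 13 · rrrbrbr · max L -11/4 · min R -21/8 -> -43/16
8 of 13 · rrrbrbrr · max L -11/4 · min R -43/16 -> -87/32
9 of 13 · rrrbrbrrr · max L -11/4 · min R -87/32 -> -175/64
10 of 13 · rrrbrbrrrb · max L -175/64 · min R -87/32 -> -349/128
11 of 13 · rrrbrbrrrbr · max L -175/64 · min R -349/128 -> -699/256
12 of 13 · rrrbrbrrrbrb · max L -699/256 · min R -349/128 -> -1397/512
13 of 13 · rrrbrbrrrbrbr · max L -699/256 · min R -1397/512 -> -2795/1024

-2795/1024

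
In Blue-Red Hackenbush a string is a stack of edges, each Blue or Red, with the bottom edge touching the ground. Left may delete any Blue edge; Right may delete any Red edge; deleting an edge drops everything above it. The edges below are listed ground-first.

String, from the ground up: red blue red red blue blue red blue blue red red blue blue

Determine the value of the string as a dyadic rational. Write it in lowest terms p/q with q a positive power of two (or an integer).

Build G(s[:k]) for k = 1..13, string s = red blue red red blue blue red blue blue red red blue blue.
edge 1 of 13 (red): {  | 0 } => -1
edge 2 of 13 (blue): { -1 | 0 } => -1/2
edge 3 of 13 (red): { -1 | -1/2, 0 } => -3/4
edge 4 of 13 (red): { -1 | -3/4, -1/2, 0 } => -7/8
edge 5 of 13 (blue): { -1, -7/8 | -3/4, -1/2, 0 } => -13/16
edge 6 of 13 (blue): { -1, -7/8, -13/16 | -3/4, -1/2, 0 } => -25/32
edge 7 of 13 (red): { -1, -7/8, -13/16 | -25/32, -3/4, -1/2, 0 } => -51/64
edge 8 of 13 (blue): { -1, -7/8, -13/16, -51/64 | -25/32, -3/4, -1/2, 0 } => -101/128
edge 9 of 13 (blue): { -1, -7/8, -13/16, -51/64, -101/128 | -25/32, -3/4, -1/2, 0 } => -201/256
edge 10 of 13 (red): { -1, -7/8, -13/16, -51/64, -101/128 | -201/256, -25/32, -3/4, -1/2, 0 } => -403/512
edge 11 of 13 (red): { -1, -7/8, -13/16, -51/64, -101/128 | -403/512, -201/256, -25/32, -3/4, -1/2, 0 } => -807/1024
edge 12 of 13 (blue): { -1, -7/8, -13/16, -51/64, -101/128, -807/1024 | -403/512, -201/256, -25/32, -3/4, -1/2, 0 } => -1613/2048
edge 13 of 13 (blue): { -1, -7/8, -13/16, -51/64, -101/128, -807/1024, -1613/2048 | -403/512, -201/256, -25/32, -3/4, -1/2, 0 } => -3225/4096

-3225/4096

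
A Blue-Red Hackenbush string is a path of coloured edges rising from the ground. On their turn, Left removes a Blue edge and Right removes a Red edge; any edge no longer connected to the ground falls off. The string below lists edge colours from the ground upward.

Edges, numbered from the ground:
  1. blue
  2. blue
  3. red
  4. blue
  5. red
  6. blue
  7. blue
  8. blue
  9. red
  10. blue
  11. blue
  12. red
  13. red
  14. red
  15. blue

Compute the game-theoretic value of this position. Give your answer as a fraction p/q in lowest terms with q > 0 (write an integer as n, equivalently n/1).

Prefix values for blue blue red blue red blue blue blue red blue blue red red red blue via {L|R} + simplicity:
step 1: add blue to get b; options L={ 0 } R={ — } -> 1
step 2: add blue to get bb; options L={ 0, 1 } R={ — } -> 2
step 3: add red to get bbr; options L={ 0, 1 } R={ 2 } -> 3/2
step 4: add blue to get bbrb; options L={ 0, 1, 3/2 } R={ 2 } -> 7/4
step 5: add red to get bbrbr; options L={ 0, 1, 3/2 } R={ 7/4, 2 } -> 13/8
step 6: add blue to get bbrbrb; options L={ 0, 1, 3/2, 13/8 } R={ 7/4, 2 } -> 27/16
step 7: add blue to get bbrbrbb; options L={ 0, 1, 3/2, 13/8, 27/16 } R={ 7/4, 2 } -> 55/32
step 8: add blue to get bbrbrbbb; options L={ 0, 1, 3/2, 13/8, 27/16, 55/32 } R={ 7/4, 2 } -> 111/64
step 9: add red to get bbrbrbbbr; options L={ 0, 1, 3/2, 13/8, 27/16, 55/32 } R={ 111/64, 7/4, 2 } -> 221/128
step 10: add blue to get bbrbrbbbrb; options L={ 0, 1, 3/2, 13/8, 27/16, 55/32, 221/128 } R={ 111/64, 7/4, 2 } -> 443/256
step 11: add blue to get bbrbrbbbrbb; options L={ 0, 1, 3/2, 13/8, 27/16, 55/32, 221/128, 443/256 } R={ 111/64, 7/4, 2 } -> 887/512
step 12: add red to get bbrbrbbbrbbr; options L={ 0, 1, 3/2, 13/8, 27/16, 55/32, 221/128, 443/256 } R={ 887/512, 111/64, 7/4, 2 } -> 1773/1024
step 13: add red to get bbrbrbbbrbbrr; options L={ 0, 1, 3/2, 13/8, 27/16, 55/32, 221/128, 443/256 } R={ 1773/1024, 887/512, 111/64, 7/4, 2 } -> 3545/2048
step 14: add red to get bbrbrbbbrbbrrr; options L={ 0, 1, 3/2, 13/8, 27/16, 55/32, 221/128, 443/256 } R={ 3545/2048, 1773/1024, 887/512, 111/64, 7/4, 2 } -> 7089/4096
step 15: add blue to get bbrbrbbbrbbrrrb; options L={ 0, 1, 3/2, 13/8, 27/16, 55/32, 221/128, 443/256, 7089/4096 } R={ 3545/2048, 1773/1024, 887/512, 111/64, 7/4, 2 } -> 14179/8192

14179/8192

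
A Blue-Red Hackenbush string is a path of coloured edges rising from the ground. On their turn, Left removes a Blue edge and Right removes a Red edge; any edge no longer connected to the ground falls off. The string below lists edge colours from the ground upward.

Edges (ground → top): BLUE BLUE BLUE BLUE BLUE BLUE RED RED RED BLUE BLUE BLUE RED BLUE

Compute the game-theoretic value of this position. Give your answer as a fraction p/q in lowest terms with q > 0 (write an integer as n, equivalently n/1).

1339/256

Recurse on prefixes of the 14-edge string BLUE BLUE BLUE BLUE BLUE BLUE RED RED RED BLUE BLUE BLUE RED BLUE:
val_1 [B]  L=[0]  R=[·]  gives 1
val_2 [BB]  L=[0 1]  R=[·]  gives 2
val_3 [BBB]  L=[0 1 2]  R=[·]  gives 3
val_4 [BBBB]  L=[0 1 2 3]  R=[·]  gives 4
val_5 [BBBBB]  L=[0 1 2 3 4]  R=[·]  gives 5
val_6 [BBBBBB]  L=[0 1 2 3 4 5]  R=[·]  gives 6
val_7 [BBBBBBR]  L=[0 1 2 3 4 5]  R=[6]  gives 11/2
val_8 [BBBBBBRR]  L=[0 1 2 3 4 5]  R=[11/2 6]  gives 21/4
val_9 [BBBBBBRRR]  L=[0 1 2 3 4 5]  R=[21/4 11/2 6]  gives 41/8
val_10 [BBBBBBRRRB]  L=[0 1 2 3 4 5 41/8]  R=[21/4 11/2 6]  gives 83/16
val_11 [BBBBBBRRRBB]  L=[0 1 2 3 4 5 41/8 83/16]  R=[21/4 11/2 6]  gives 167/32
val_12 [BBBBBBRRRBBB]  L=[0 1 2 3 4 5 41/8 83/16 167/32]  R=[21/4 11/2 6]  gives 335/64
val_13 [BBBBBBRRRBBBR]  L=[0 1 2 3 4 5 41/8 83/16 167/32]  R=[335/64 21/4 11/2 6]  gives 669/128
val_14 [BBBBBBRRRBBBRB]  L=[0 1 2 3 4 5 41/8 83/16 167/32 669/128]  R=[335/64 21/4 11/2 6]  gives 1339/256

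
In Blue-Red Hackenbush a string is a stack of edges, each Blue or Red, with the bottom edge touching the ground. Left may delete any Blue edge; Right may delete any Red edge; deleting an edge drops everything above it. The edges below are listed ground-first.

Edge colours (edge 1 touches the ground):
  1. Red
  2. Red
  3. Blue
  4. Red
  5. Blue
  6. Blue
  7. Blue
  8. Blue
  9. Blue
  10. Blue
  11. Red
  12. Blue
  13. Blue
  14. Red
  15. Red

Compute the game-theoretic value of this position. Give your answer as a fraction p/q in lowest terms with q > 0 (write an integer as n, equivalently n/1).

-12327/8192

step 1: add Red to get R; options L={ none } R={ 0 } — -1
step 2: add Red to get RR; options L={ none } R={ -1 0 } — -2
step 3: add Blue to get RRB; options L={ -2 } R={ -1 0 } — -3/2
step 4: add Red to get RRBR; options L={ -2 } R={ -3/2 -1 0 } — -7/4
step 5: add Blue to get RRBRB; options L={ -2 -7/4 } R={ -3/2 -1 0 } — -13/8
step 6: add Blue to get RRBRBB; options L={ -2 -7/4 -13/8 } R={ -3/2 -1 0 } — -25/16
step 7: add Blue to get RRBRBBB; options L={ -2 -7/4 -13/8 -25/16 } R={ -3/2 -1 0 } — -49/32
step 8: add Blue to get RRBRBBBB; options L={ -2 -7/4 -13/8 -25/16 -49/32 } R={ -3/2 -1 0 } — -97/64
step 9: add Blue to get RRBRBBBBB; options L={ -2 -7/4 -13/8 -25/16 -49/32 -97/64 } R={ -3/2 -1 0 } — -193/128
step 10: add Blue to get RRBRBBBBBB; options L={ -2 -7/4 -13/8 -25/16 -49/32 -97/64 -193/128 } R={ -3/2 -1 0 } — -385/256
step 11: add Red to get RRBRBBBBBBR; options L={ -2 -7/4 -13/8 -25/16 -49/32 -97/64 -193/128 } R={ -385/256 -3/2 -1 0 } — -771/512
step 12: add Blue to get RRBRBBBBBBRB; options L={ -2 -7/4 -13/8 -25/16 -49/32 -97/64 -193/128 -771/512 } R={ -385/256 -3/2 -1 0 } — -1541/1024
step 13: add Blue to get RRBRBBBBBBRBB; options L={ -2 -7/4 -13/8 -25/16 -49/32 -97/64 -193/128 -771/512 -1541/1024 } R={ -385/256 -3/2 -1 0 } — -3081/2048
step 14: add Red to get RRBRBBBBBBRBBR; options L={ -2 -7/4 -13/8 -25/16 -49/32 -97/64 -193/128 -771/512 -1541/1024 } R={ -3081/2048 -385/256 -3/2 -1 0 } — -6163/4096
step 15: add Red to get RRBRBBBBBBRBBRR; options L={ -2 -7/4 -13/8 -25/16 -49/32 -97/64 -193/128 -771/512 -1541/1024 } R={ -6163/4096 -3081/2048 -385/256 -3/2 -1 0 } — -12327/8192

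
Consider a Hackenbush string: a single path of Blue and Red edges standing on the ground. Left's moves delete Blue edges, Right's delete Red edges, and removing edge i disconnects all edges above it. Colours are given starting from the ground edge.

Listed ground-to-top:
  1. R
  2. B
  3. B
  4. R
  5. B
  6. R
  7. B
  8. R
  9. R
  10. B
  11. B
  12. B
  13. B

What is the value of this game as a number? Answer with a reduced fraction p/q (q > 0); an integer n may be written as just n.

-1377/4096

Prefix values for R B B R B R B R R B B B B via {L|R} + simplicity:
edge 1 of 13 (R): { · | 0 } gives -1
edge 2 of 13 (B): { -1 | 0 } gives -1/2
edge 3 of 13 (B): { -1, -1/2 | 0 } gives -1/4
edge 4 of 13 (R): { -1, -1/2 | -1/4, 0 } gives -3/8
edge 5 of 13 (B): { -1, -1/2, -3/8 | -1/4, 0 } gives -5/16
edge 6 of 13 (R): { -1, -1/2, -3/8 | -5/16, -1/4, 0 } gives -11/32
edge 7 of 13 (B): { -1, -1/2, -3/8, -11/32 | -5/16, -1/4, 0 } gives -21/64
edge 8 of 13 (R): { -1, -1/2, -3/8, -11/32 | -21/64, -5/16, -1/4, 0 } gives -43/128
edge 9 of 13 (R): { -1, -1/2, -3/8, -11/32 | -43/128, -21/64, -5/16, -1/4, 0 } gives -87/256
edge 10 of 13 (B): { -1, -1/2, -3/8, -11/32, -87/256 | -43/128, -21/64, -5/16, -1/4, 0 } gives -173/512
edge 11 of 13 (B): { -1, -1/2, -3/8, -11/32, -87/256, -173/512 | -43/128, -21/64, -5/16, -1/4, 0 } gives -345/1024
edge 12 of 13 (B): { -1, -1/2, -3/8, -11/32, -87/256, -173/512, -345/1024 | -43/128, -21/64, -5/16, -1/4, 0 } gives -689/2048
edge 13 of 13 (B): { -1, -1/2, -3/8, -11/32, -87/256, -173/512, -345/1024, -689/2048 | -43/128, -21/64, -5/16, -1/4, 0 } gives -1377/4096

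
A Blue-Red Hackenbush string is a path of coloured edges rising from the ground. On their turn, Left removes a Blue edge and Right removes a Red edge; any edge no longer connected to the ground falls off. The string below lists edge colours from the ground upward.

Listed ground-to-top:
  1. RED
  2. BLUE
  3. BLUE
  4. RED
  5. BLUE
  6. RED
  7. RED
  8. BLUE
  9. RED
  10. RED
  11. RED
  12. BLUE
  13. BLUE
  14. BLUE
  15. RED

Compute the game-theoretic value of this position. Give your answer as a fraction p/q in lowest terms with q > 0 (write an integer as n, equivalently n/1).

Build G(s[:k]) for k = 1..15, string s = RED BLUE BLUE RED BLUE RED RED BLUE RED RED RED BLUE BLUE BLUE RED.
step 1: add RED to get R; options L={ ∅ } R={ 0 } — -1
step 2: add BLUE to get RB; options L={ -1 } R={ 0 } — -1/2
step 3: add BLUE to get RBB; options L={ -1,-1/2 } R={ 0 } — -1/4
step 4: add RED to get RBBR; options L={ -1,-1/2 } R={ -1/4,0 } — -3/8
step 5: add BLUE to get RBBRB; options L={ -1,-1/2,-3/8 } R={ -1/4,0 } — -5/16
step 6: add RED to get RBBRBR; options L={ -1,-1/2,-3/8 } R={ -5/16,-1/4,0 } — -11/32
step 7: add RED to get RBBRBRR; options L={ -1,-1/2,-3/8 } R={ -11/32,-5/16,-1/4,0 } — -23/64
step 8: add BLUE to get RBBRBRRB; options L={ -1,-1/2,-3/8,-23/64 } R={ -11/32,-5/16,-1/4,0 } — -45/128
step 9: add RED to get RBBRBRRBR; options L={ -1,-1/2,-3/8,-23/64 } R={ -45/128,-11/32,-5/16,-1/4,0 } — -91/256
step 10: add RED to get RBBRBRRBRR; options L={ -1,-1/2,-3/8,-23/64 } R={ -91/256,-45/128,-11/32,-5/16,-1/4,0 } — -183/512
step 11: add RED to get RBBRBRRBRRR; options L={ -1,-1/2,-3/8,-23/64 } R={ -183/512,-91/256,-45/128,-11/32,-5/16,-1/4,0 } — -367/1024
step 12: add BLUE to get RBBRBRRBRRRB; options L={ -1,-1/2,-3/8,-23/64,-367/1024 } R={ -183/512,-91/256,-45/128,-11/32,-5/16,-1/4,0 } — -733/2048
step 13: add BLUE to get RBBRBRRBRRRBB; options L={ -1,-1/2,-3/8,-23/64,-367/1024,-733/2048 } R={ -183/512,-91/256,-45/128,-11/32,-5/16,-1/4,0 } — -1465/4096
step 14: add BLUE to get RBBRBRRBRRRBBB; options L={ -1,-1/2,-3/8,-23/64,-367/1024,-733/2048,-1465/4096 } R={ -183/512,-91/256,-45/128,-11/32,-5/16,-1/4,0 } — -2929/8192
step 15: add RED to get RBBRBRRBRRRBBBR; options L={ -1,-1/2,-3/8,-23/64,-367/1024,-733/2048,-1465/4096 } R={ -2929/8192,-183/512,-91/256,-45/128,-11/32,-5/16,-1/4,0 } — -5859/16384

-5859/16384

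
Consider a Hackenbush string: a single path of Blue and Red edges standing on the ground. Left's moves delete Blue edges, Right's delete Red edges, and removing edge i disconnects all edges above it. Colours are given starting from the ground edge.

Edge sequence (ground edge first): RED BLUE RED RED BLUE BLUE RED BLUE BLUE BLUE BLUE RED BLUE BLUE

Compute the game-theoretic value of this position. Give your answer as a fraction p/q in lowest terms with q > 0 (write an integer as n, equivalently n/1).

-6409/8192

R: Left {  }, Right { 0 } gives simplest -1
RB: Left { -1 }, Right { 0 } gives simplest -1/2
RBR: Left { -1 }, Right { -1/2; 0 } gives simplest -3/4
RBRR: Left { -1 }, Right { -3/4; -1/2; 0 } gives simplest -7/8
RBRRB: Left { -1; -7/8 }, Right { -3/4; -1/2; 0 } gives simplest -13/16
RBRRBB: Left { -1; -7/8; -13/16 }, Right { -3/4; -1/2; 0 } gives simplest -25/32
RBRRBBR: Left { -1; -7/8; -13/16 }, Right { -25/32; -3/4; -1/2; 0 } gives simplest -51/64
RBRRBBRB: Left { -1; -7/8; -13/16; -51/64 }, Right { -25/32; -3/4; -1/2; 0 } gives simplest -101/128
RBRRBBRBB: Left { -1; -7/8; -13/16; -51/64; -101/128 }, Right { -25/32; -3/4; -1/2; 0 } gives simplest -201/256
RBRRBBRBBB: Left { -1; -7/8; -13/16; -51/64; -101/128; -201/256 }, Right { -25/32; -3/4; -1/2; 0 } gives simplest -401/512
RBRRBBRBBBB: Left { -1; -7/8; -13/16; -51/64; -101/128; -201/256; -401/512 }, Right { -25/32; -3/4; -1/2; 0 } gives simplest -801/1024
RBRRBBRBBBBR: Left { -1; -7/8; -13/16; -51/64; -101/128; -201/256; -401/512 }, Right { -801/1024; -25/32; -3/4; -1/2; 0 } gives simplest -1603/2048
RBRRBBRBBBBRB: Left { -1; -7/8; -13/16; -51/64; -101/128; -201/256; -401/512; -1603/2048 }, Right { -801/1024; -25/32; -3/4; -1/2; 0 } gives simplest -3205/4096
RBRRBBRBBBBRBB: Left { -1; -7/8; -13/16; -51/64; -101/128; -201/256; -401/512; -1603/2048; -3205/4096 }, Right { -801/1024; -25/32; -3/4; -1/2; 0 } gives simplest -6409/8192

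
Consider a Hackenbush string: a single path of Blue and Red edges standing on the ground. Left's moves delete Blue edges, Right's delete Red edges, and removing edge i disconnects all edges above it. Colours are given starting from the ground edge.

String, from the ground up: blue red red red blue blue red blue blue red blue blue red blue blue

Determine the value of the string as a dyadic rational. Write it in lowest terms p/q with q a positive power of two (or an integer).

Prefix values for blue red red red blue blue red blue blue red blue blue red blue blue via {L|R} + simplicity:
1 of 15 · b · max L 0 · min R +∞ -> 1
2 of 15 · br · max L 0 · min R 1 -> 1/2
3 of 15 · brr · max L 0 · min R 1/2 -> 1/4
4 of 15 · brrr · max L 0 · min R 1/4 -> 1/8
5 of 15 · brrrb · max L 1/8 · min R 1/4 -> 3/16
6 of 15 · brrrbb · max L 3/16 · min R 1/4 -> 7/32
7 of 15 · brrrbbr · max L 3/16 · min R 7/32 -> 13/64
8 of 15 · brrrbbrb · max L 13/64 · min R 7/32 -> 27/128
9 of 15 · brrrbbrbb · max L 27/128 · min R 7/32 -> 55/256
10 of 15 · brrrbbrbbr · max L 27/128 · min R 55/256 -> 109/512
11 of 15 · brrrbbrbbrb · max L 109/512 · min R 55/256 -> 219/1024
12 of 15 · brrrbbrbbrbb · max L 219/1024 · min R 55/256 -> 439/2048
13 of 15 · brrrbbrbbrbbr · max L 219/1024 · min R 439/2048 -> 877/4096
14 of 15 · brrrbbrbbrbbrb · max L 877/4096 · min R 439/2048 -> 1755/8192
15 of 15 · brrrbbrbbrbbrbb · max L 1755/8192 · min R 439/2048 -> 3511/16384

3511/16384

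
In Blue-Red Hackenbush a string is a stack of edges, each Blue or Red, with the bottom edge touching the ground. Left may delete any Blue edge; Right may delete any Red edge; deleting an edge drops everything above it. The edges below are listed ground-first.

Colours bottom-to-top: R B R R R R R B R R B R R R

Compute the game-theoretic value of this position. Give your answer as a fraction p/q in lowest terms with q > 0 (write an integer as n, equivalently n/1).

-8047/8192

Build v(s[:k]) for k = 1..14, string s = R B R R R R R B R R B R R R.
v(R) = { · | 0 } => -1
v(RB) = { -1 | 0 } => -1/2
v(RBR) = { -1 | -1/2,0 } => -3/4
v(RBRR) = { -1 | -3/4,-1/2,0 } => -7/8
v(RBRRR) = { -1 | -7/8,-3/4,-1/2,0 } => -15/16
v(RBRRRR) = { -1 | -15/16,-7/8,-3/4,-1/2,0 } => -31/32
v(RBRRRRR) = { -1 | -31/32,-15/16,-7/8,-3/4,-1/2,0 } => -63/64
v(RBRRRRRB) = { -1,-63/64 | -31/32,-15/16,-7/8,-3/4,-1/2,0 } => -125/128
v(RBRRRRRBR) = { -1,-63/64 | -125/128,-31/32,-15/16,-7/8,-3/4,-1/2,0 } => -251/256
v(RBRRRRRBRR) = { -1,-63/64 | -251/256,-125/128,-31/32,-15/16,-7/8,-3/4,-1/2,0 } => -503/512
v(RBRRRRRBRRB) = { -1,-63/64,-503/512 | -251/256,-125/128,-31/32,-15/16,-7/8,-3/4,-1/2,0 } => -1005/1024
v(RBRRRRRBRRBR) = { -1,-63/64,-503/512 | -1005/1024,-251/256,-125/128,-31/32,-15/16,-7/8,-3/4,-1/2,0 } => -2011/2048
v(RBRRRRRBRRBRR) = { -1,-63/64,-503/512 | -2011/2048,-1005/1024,-251/256,-125/128,-31/32,-15/16,-7/8,-3/4,-1/2,0 } => -4023/4096
v(RBRRRRRBRRBRRR) = { -1,-63/64,-503/512 | -4023/4096,-2011/2048,-1005/1024,-251/256,-125/128,-31/32,-15/16,-7/8,-3/4,-1/2,0 } => -8047/8192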